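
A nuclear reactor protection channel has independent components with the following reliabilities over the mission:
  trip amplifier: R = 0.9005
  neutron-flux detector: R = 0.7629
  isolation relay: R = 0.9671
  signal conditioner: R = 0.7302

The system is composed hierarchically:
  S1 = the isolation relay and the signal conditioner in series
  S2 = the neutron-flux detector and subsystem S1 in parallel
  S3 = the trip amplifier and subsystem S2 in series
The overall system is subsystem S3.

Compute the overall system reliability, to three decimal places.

0.838

Series (isolation relay and signal conditioner): 0.96710 × 0.73020 = 0.70618
Parallel (neutron-flux detector and [0.70618]): 1 − (1 − 0.76290)(1 − 0.70618) = 0.93034
Series (trip amplifier and [0.93034]): 0.90050 × 0.93034 = 0.838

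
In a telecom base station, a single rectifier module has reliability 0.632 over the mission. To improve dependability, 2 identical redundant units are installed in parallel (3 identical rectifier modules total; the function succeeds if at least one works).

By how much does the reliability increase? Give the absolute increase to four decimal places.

0.3182

R_before = 0.632
R_after = 1 − (1 − 0.632)^3 = 0.9502
ΔR = 0.9502 − 0.632 = 0.3182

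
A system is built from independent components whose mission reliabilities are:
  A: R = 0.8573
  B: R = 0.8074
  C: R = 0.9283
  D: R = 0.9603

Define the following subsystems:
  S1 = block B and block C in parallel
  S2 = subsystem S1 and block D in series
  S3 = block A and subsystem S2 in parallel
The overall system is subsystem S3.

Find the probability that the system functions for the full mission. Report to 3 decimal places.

Parallel (B and C): 1 − (1 − 0.80740)(1 − 0.92830) = 0.98619
Series ([0.98619] and D): 0.98619 × 0.96030 = 0.94704
Parallel (A and [0.94704]): 1 − (1 − 0.85730)(1 − 0.94704) = 0.992

0.992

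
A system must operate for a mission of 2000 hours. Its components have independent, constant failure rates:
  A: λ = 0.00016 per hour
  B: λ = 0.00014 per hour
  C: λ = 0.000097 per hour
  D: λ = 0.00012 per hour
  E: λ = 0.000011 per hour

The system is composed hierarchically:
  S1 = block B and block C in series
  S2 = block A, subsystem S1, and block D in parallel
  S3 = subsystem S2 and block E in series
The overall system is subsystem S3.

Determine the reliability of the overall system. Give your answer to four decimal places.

R(A) = exp(−0.00016 × 2000) = 0.726149
R(B) = exp(−0.00014 × 2000) = 0.755784
R(C) = exp(−0.000097 × 2000) = 0.823658
R(D) = exp(−0.00012 × 2000) = 0.786628
R(E) = exp(−0.000011 × 2000) = 0.978240
Series (B and C): 0.755784 × 0.823658 = 0.622508
Parallel (A, [0.622508], and D): 1 − (1 − 0.726149)(1 − 0.622508)(1 − 0.786628) = 0.977942
Series ([0.977942] and E): 0.977942 × 0.978240 = 0.9567

0.9567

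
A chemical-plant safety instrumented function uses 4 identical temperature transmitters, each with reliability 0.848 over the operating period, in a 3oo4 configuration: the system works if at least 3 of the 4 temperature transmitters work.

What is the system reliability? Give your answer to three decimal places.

0.888

R = Σ_{i=3}^{4} C(4,i) p^i (1−p)^{4−i} with p = 0.848
C(4,3)·0.848^3·0.152^1 = 0.37076
C(4,4)·0.848^4·0.152^0 = 0.51711
Sum = 0.888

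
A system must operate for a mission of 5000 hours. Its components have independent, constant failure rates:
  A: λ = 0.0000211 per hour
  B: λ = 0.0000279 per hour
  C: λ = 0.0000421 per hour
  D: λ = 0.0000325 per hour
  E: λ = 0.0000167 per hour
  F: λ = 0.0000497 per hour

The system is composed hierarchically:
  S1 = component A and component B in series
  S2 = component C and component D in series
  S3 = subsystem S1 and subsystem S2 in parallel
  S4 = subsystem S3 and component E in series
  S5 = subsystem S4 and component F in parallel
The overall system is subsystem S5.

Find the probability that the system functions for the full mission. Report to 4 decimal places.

R(A) = exp(−0.0000211 × 5000) = 0.899874
R(B) = exp(−0.0000279 × 5000) = 0.869793
R(C) = exp(−0.0000421 × 5000) = 0.810179
R(D) = exp(−0.0000325 × 5000) = 0.850016
R(E) = exp(−0.0000167 × 5000) = 0.919891
R(F) = exp(−0.0000497 × 5000) = 0.779970
Series (A and B): 0.899874 × 0.869793 = 0.782704
Series (C and D): 0.810179 × 0.850016 = 0.688665
Parallel ([0.782704] and [0.688665]): 1 − (1 − 0.782704)(1 − 0.688665) = 0.932348
Series ([0.932348] and E): 0.932348 × 0.919891 = 0.857659
Parallel ([0.857659] and F): 1 − (1 − 0.857659)(1 − 0.779970) = 0.9687

0.9687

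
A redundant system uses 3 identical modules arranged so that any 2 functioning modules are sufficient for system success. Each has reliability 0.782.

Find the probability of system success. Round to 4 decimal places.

R = Σ_{i=2}^{3} C(3,i) p^i (1−p)^{3−i} with p = 0.782
C(3,2)·0.782^2·0.218^1 = 0.399937
C(3,3)·0.782^3·0.218^0 = 0.478212
Sum = 0.8781

0.8781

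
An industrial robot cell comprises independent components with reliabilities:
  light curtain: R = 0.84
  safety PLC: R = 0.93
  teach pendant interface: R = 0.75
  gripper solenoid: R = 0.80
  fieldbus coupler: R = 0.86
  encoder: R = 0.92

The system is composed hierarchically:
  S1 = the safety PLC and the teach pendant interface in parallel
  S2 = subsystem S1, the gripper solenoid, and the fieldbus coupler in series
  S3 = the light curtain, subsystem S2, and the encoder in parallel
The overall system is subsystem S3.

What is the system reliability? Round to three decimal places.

0.996

Parallel (safety PLC and teach pendant interface): 1 − (1 − 0.93000)(1 − 0.75000) = 0.98250
Series ([0.98250], gripper solenoid, and fieldbus coupler): 0.98250 × 0.80000 × 0.86000 = 0.67596
Parallel (light curtain, [0.67596], and encoder): 1 − (1 − 0.84000)(1 − 0.67596)(1 − 0.92000) = 0.996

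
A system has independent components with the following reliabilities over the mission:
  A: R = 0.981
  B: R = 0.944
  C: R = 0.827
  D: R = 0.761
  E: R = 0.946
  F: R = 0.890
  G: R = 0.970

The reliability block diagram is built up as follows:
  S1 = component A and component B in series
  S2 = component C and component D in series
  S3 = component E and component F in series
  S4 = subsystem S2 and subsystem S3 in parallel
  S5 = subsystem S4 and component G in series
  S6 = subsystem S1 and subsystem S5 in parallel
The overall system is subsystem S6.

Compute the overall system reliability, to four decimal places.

0.9936

Series (A and B): 0.981000 × 0.944000 = 0.926064
Series (C and D): 0.827000 × 0.761000 = 0.629347
Series (E and F): 0.946000 × 0.890000 = 0.841940
Parallel ([0.629347] and [0.841940]): 1 − (1 − 0.629347)(1 − 0.841940) = 0.941415
Series ([0.941415] and G): 0.941415 × 0.970000 = 0.913173
Parallel ([0.926064] and [0.913173]): 1 − (1 − 0.926064)(1 − 0.913173) = 0.9936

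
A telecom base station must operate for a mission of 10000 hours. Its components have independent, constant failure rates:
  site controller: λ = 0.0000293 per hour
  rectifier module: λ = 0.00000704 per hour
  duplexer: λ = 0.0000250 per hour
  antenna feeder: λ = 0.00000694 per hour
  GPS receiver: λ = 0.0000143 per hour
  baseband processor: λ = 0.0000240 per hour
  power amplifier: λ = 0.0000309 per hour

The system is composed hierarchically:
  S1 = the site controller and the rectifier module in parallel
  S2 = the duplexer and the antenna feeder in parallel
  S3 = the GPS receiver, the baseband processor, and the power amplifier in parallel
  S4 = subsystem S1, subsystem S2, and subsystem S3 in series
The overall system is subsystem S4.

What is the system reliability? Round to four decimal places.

0.9608

R(site controller) = exp(−0.0000293 × 10000) = 0.746022
R(rectifier module) = exp(−0.00000704 × 10000) = 0.932021
R(duplexer) = exp(−0.0000250 × 10000) = 0.778801
R(antenna feeder) = exp(−0.00000694 × 10000) = 0.932953
R(GPS receiver) = exp(−0.0000143 × 10000) = 0.866754
R(baseband processor) = exp(−0.0000240 × 10000) = 0.786628
R(power amplifier) = exp(−0.0000309 × 10000) = 0.734181
Parallel (site controller and rectifier module): 1 − (1 − 0.746022)(1 − 0.932021) = 0.982735
Parallel (duplexer and antenna feeder): 1 − (1 − 0.778801)(1 − 0.932953) = 0.985169
Parallel (GPS receiver, baseband processor, and power amplifier): 1 − (1 − 0.866754)(1 − 0.786628)(1 − 0.734181) = 0.992443
Series ([0.982735], [0.985169], and [0.992443]): 0.982735 × 0.985169 × 0.992443 = 0.9608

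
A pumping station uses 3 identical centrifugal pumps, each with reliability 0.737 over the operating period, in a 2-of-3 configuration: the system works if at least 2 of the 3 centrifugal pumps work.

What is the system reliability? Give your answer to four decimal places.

R = Σ_{i=2}^{3} C(3,i) p^i (1−p)^{3−i} with p = 0.737
C(3,2)·0.737^2·0.263^1 = 0.428560
C(3,3)·0.737^3·0.263^0 = 0.400316
Sum = 0.8289

0.8289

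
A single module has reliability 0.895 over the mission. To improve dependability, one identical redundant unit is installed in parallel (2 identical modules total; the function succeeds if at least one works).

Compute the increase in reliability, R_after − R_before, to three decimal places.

0.094

R_before = 0.895
R_after = 1 − (1 − 0.895)^2 = 0.989
ΔR = 0.989 − 0.895 = 0.094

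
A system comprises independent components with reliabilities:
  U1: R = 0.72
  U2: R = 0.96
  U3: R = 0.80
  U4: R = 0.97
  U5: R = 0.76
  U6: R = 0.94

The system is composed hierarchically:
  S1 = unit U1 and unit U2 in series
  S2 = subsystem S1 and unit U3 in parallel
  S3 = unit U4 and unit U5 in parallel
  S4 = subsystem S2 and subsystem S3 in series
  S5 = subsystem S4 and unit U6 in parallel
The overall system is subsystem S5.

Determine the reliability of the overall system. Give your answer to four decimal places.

Series (U1 and U2): 0.720000 × 0.960000 = 0.691200
Parallel ([0.691200] and U3): 1 − (1 − 0.691200)(1 − 0.800000) = 0.938240
Parallel (U4 and U5): 1 − (1 − 0.970000)(1 − 0.760000) = 0.992800
Series ([0.938240] and [0.992800]): 0.938240 × 0.992800 = 0.931485
Parallel ([0.931485] and U6): 1 − (1 − 0.931485)(1 − 0.940000) = 0.9959

0.9959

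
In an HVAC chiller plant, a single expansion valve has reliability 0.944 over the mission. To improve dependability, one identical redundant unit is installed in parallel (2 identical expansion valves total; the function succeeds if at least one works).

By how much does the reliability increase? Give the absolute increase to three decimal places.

R_before = 0.944
R_after = 1 − (1 − 0.944)^2 = 0.997
ΔR = 0.997 − 0.944 = 0.053

0.053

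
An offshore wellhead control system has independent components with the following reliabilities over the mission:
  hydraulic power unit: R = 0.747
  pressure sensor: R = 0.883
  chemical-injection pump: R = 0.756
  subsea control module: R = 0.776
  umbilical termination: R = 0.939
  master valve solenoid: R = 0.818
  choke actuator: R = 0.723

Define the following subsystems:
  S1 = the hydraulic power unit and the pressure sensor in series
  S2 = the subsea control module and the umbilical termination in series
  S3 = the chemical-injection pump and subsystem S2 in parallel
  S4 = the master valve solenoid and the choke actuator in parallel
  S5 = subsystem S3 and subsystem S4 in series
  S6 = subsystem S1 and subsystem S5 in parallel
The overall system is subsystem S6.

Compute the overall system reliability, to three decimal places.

Series (hydraulic power unit and pressure sensor): 0.74700 × 0.88300 = 0.65960
Series (subsea control module and umbilical termination): 0.77600 × 0.93900 = 0.72866
Parallel (chemical-injection pump and [0.72866]): 1 − (1 − 0.75600)(1 − 0.72866) = 0.93379
Parallel (master valve solenoid and choke actuator): 1 − (1 − 0.81800)(1 − 0.72300) = 0.94959
Series ([0.93379] and [0.94959]): 0.93379 × 0.94959 = 0.88672
Parallel ([0.65960] and [0.88672]): 1 − (1 − 0.65960)(1 − 0.88672) = 0.961

0.961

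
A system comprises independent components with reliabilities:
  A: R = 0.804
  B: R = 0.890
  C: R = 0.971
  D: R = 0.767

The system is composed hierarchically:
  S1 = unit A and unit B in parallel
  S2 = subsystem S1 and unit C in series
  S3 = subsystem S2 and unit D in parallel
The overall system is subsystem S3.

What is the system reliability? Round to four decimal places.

Parallel (A and B): 1 − (1 − 0.804000)(1 − 0.890000) = 0.978440
Series ([0.978440] and C): 0.978440 × 0.971000 = 0.950065
Parallel ([0.950065] and D): 1 − (1 − 0.950065)(1 − 0.767000) = 0.9884

0.9884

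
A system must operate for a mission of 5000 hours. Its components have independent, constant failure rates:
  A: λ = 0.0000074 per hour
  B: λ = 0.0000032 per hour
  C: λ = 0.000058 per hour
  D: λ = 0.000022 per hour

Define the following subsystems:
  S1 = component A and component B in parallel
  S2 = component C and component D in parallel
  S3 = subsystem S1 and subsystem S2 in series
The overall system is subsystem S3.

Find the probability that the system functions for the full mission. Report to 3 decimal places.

0.973

R(A) = exp(−0.0000074 × 5000) = 0.96368
R(B) = exp(−0.0000032 × 5000) = 0.98413
R(C) = exp(−0.000058 × 5000) = 0.74826
R(D) = exp(−0.000022 × 5000) = 0.89583
Parallel (A and B): 1 − (1 − 0.96368)(1 − 0.98413) = 0.99942
Parallel (C and D): 1 − (1 − 0.74826)(1 − 0.89583) = 0.97378
Series ([0.99942] and [0.97378]): 0.99942 × 0.97378 = 0.973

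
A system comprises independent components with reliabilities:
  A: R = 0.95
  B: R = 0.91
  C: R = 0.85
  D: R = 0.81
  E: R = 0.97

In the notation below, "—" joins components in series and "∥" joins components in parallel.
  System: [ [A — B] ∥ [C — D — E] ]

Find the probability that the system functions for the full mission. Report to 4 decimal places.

Series (A and B): 0.950000 × 0.910000 = 0.864500
Series (C, D, and E): 0.850000 × 0.810000 × 0.970000 = 0.667845
Parallel ([0.864500] and [0.667845]): 1 − (1 − 0.864500)(1 − 0.667845) = 0.9550

0.9550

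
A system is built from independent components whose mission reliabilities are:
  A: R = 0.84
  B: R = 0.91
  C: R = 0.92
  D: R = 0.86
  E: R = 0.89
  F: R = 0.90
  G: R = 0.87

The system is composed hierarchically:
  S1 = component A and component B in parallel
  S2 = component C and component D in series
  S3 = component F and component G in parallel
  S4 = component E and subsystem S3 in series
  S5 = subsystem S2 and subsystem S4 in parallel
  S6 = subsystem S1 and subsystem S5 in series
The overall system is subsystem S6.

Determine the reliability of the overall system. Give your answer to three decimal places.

0.961

Parallel (A and B): 1 − (1 − 0.84000)(1 − 0.91000) = 0.98560
Series (C and D): 0.92000 × 0.86000 = 0.79120
Parallel (F and G): 1 − (1 − 0.90000)(1 − 0.87000) = 0.98700
Series (E and [0.98700]): 0.89000 × 0.98700 = 0.87843
Parallel ([0.79120] and [0.87843]): 1 − (1 − 0.79120)(1 − 0.87843) = 0.97462
Series ([0.98560] and [0.97462]): 0.98560 × 0.97462 = 0.961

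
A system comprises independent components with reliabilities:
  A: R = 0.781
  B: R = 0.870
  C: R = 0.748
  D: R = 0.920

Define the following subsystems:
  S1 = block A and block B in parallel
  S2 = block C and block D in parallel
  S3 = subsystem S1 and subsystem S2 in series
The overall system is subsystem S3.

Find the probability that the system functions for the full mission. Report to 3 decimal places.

0.952

Parallel (A and B): 1 − (1 − 0.78100)(1 − 0.87000) = 0.97153
Parallel (C and D): 1 − (1 − 0.74800)(1 − 0.92000) = 0.97984
Series ([0.97153] and [0.97984]): 0.97153 × 0.97984 = 0.952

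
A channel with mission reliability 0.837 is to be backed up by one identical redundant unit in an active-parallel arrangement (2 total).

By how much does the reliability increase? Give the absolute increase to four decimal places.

R_before = 0.837
R_after = 1 − (1 − 0.837)^2 = 0.9734
ΔR = 0.9734 − 0.837 = 0.1364

0.1364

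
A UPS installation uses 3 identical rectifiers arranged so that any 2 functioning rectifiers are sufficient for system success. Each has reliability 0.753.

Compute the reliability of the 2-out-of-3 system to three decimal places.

R = Σ_{i=2}^{3} C(3,i) p^i (1−p)^{3−i} with p = 0.753
C(3,2)·0.753^2·0.247^1 = 0.42015
C(3,3)·0.753^3·0.247^0 = 0.42696
Sum = 0.847

0.847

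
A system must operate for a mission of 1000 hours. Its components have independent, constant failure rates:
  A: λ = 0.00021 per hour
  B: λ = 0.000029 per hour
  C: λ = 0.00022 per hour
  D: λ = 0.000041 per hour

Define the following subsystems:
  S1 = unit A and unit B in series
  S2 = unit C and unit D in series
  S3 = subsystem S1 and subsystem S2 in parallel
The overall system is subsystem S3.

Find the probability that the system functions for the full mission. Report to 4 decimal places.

R(A) = exp(−0.00021 × 1000) = 0.810584
R(B) = exp(−0.000029 × 1000) = 0.971416
R(C) = exp(−0.00022 × 1000) = 0.802519
R(D) = exp(−0.000041 × 1000) = 0.959829
Series (A and B): 0.810584 × 0.971416 = 0.787414
Series (C and D): 0.802519 × 0.959829 = 0.770281
Parallel ([0.787414] and [0.770281]): 1 − (1 − 0.787414)(1 − 0.770281) = 0.9512

0.9512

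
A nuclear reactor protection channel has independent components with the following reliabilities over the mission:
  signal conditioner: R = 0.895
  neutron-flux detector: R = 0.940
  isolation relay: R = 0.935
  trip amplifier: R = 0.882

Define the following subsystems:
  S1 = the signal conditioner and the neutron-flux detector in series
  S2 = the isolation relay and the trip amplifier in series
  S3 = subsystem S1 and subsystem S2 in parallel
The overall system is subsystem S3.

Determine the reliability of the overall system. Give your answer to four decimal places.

Series (signal conditioner and neutron-flux detector): 0.895000 × 0.940000 = 0.841300
Series (isolation relay and trip amplifier): 0.935000 × 0.882000 = 0.824670
Parallel ([0.841300] and [0.824670]): 1 − (1 − 0.841300)(1 − 0.824670) = 0.9722

0.9722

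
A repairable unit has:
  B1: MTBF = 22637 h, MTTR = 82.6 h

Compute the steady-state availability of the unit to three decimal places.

0.996

A(B1) = MTBF/(MTBF+MTTR) = 22637/(22637+82.6) = 0.996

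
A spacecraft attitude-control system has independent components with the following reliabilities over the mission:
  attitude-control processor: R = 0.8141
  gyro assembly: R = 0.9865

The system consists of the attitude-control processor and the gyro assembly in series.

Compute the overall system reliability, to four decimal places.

0.8031

Series (attitude-control processor and gyro assembly): 0.814100 × 0.986500 = 0.8031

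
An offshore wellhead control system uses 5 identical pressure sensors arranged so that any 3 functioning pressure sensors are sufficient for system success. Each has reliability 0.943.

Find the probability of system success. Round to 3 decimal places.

0.998

R = Σ_{i=3}^{5} C(5,i) p^i (1−p)^{5−i} with p = 0.943
C(5,3)·0.943^3·0.057^2 = 0.02724
C(5,4)·0.943^4·0.057^1 = 0.22537
C(5,5)·0.943^5·0.057^0 = 0.74569
Sum = 0.998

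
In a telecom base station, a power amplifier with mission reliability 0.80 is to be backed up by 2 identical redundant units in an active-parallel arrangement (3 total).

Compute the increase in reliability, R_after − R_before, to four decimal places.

0.1920

R_before = 0.80
R_after = 1 − (1 − 0.80)^3 = 0.9920
ΔR = 0.9920 − 0.80 = 0.1920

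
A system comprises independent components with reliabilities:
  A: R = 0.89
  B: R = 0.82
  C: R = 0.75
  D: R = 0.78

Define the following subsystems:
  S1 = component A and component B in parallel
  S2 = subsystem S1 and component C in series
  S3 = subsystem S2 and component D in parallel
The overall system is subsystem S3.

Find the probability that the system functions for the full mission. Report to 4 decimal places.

0.9417

Parallel (A and B): 1 − (1 − 0.890000)(1 − 0.820000) = 0.980200
Series ([0.980200] and C): 0.980200 × 0.750000 = 0.735150
Parallel ([0.735150] and D): 1 − (1 − 0.735150)(1 − 0.780000) = 0.9417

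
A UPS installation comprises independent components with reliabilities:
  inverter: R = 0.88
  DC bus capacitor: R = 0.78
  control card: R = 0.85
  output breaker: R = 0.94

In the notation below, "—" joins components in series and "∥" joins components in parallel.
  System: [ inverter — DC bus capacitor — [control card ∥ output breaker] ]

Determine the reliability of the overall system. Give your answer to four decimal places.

Parallel (control card and output breaker): 1 − (1 − 0.850000)(1 − 0.940000) = 0.991000
Series (inverter, DC bus capacitor, and [0.991000]): 0.880000 × 0.780000 × 0.991000 = 0.6802

0.6802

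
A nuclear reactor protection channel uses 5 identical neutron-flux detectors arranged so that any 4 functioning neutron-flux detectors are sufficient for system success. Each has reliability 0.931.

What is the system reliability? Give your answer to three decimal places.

0.959

R = Σ_{i=4}^{5} C(5,i) p^i (1−p)^{5−i} with p = 0.931
C(5,4)·0.931^4·0.069^1 = 0.25919
C(5,5)·0.931^5·0.069^0 = 0.69944
Sum = 0.959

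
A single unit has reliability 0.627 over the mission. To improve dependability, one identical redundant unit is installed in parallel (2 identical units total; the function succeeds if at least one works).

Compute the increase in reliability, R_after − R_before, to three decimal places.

0.234

R_before = 0.627
R_after = 1 − (1 − 0.627)^2 = 0.861
ΔR = 0.861 − 0.627 = 0.234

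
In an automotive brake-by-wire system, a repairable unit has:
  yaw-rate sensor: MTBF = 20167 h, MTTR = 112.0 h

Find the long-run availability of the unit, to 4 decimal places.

A(yaw-rate sensor) = MTBF/(MTBF+MTTR) = 20167/(20167+112.0) = 0.9945

0.9945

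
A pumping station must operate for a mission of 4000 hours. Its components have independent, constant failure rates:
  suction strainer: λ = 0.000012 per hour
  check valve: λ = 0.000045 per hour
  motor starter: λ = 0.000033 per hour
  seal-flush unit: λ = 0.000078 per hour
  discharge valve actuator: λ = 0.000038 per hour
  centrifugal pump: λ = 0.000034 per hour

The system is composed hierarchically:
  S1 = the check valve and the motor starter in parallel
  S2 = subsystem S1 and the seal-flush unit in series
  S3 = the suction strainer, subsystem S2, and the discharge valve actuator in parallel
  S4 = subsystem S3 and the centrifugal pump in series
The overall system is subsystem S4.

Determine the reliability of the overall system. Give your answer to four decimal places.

0.8712

R(suction strainer) = exp(−0.000012 × 4000) = 0.953134
R(check valve) = exp(−0.000045 × 4000) = 0.835270
R(motor starter) = exp(−0.000033 × 4000) = 0.876341
R(seal-flush unit) = exp(−0.000078 × 4000) = 0.731982
R(discharge valve actuator) = exp(−0.000038 × 4000) = 0.858988
R(centrifugal pump) = exp(−0.000034 × 4000) = 0.872843
Parallel (check valve and motor starter): 1 − (1 − 0.835270)(1 − 0.876341) = 0.979630
Series ([0.979630] and seal-flush unit): 0.979630 × 0.731982 = 0.717072
Parallel (suction strainer, [0.717072], and discharge valve actuator): 1 − (1 − 0.953134)(1 − 0.717072)(1 − 0.858988) = 0.998130
Series ([0.998130] and centrifugal pump): 0.998130 × 0.872843 = 0.8712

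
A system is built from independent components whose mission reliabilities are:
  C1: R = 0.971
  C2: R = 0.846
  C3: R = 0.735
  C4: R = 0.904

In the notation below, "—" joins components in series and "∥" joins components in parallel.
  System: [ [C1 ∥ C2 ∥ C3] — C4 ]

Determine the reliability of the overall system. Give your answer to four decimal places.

0.9029

Parallel (C1, C2, and C3): 1 − (1 − 0.971000)(1 − 0.846000)(1 − 0.735000) = 0.998817
Series ([0.998817] and C4): 0.998817 × 0.904000 = 0.9029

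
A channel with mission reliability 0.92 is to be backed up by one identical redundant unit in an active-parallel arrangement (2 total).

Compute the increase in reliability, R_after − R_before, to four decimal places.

0.0736

R_before = 0.92
R_after = 1 − (1 − 0.92)^2 = 0.9936
ΔR = 0.9936 − 0.92 = 0.0736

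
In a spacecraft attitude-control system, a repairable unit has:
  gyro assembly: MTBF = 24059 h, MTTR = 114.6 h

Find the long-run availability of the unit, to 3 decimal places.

0.995

A(gyro assembly) = MTBF/(MTBF+MTTR) = 24059/(24059+114.6) = 0.995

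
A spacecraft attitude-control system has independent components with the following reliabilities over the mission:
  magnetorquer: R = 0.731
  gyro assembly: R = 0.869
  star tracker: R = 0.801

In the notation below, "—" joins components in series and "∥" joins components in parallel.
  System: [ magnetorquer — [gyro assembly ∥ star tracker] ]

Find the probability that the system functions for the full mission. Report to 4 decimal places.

Parallel (gyro assembly and star tracker): 1 − (1 − 0.869000)(1 − 0.801000) = 0.973931
Series (magnetorquer and [0.973931]): 0.731000 × 0.973931 = 0.7119

0.7119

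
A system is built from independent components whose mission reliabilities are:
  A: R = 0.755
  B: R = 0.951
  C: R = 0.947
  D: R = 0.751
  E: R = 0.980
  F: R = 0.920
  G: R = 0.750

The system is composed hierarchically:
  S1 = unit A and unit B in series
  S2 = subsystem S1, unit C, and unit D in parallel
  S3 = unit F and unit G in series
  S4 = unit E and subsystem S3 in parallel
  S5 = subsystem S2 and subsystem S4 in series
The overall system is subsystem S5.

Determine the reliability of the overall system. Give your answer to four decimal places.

Series (A and B): 0.755000 × 0.951000 = 0.718005
Parallel ([0.718005], C, and D): 1 − (1 − 0.718005)(1 − 0.947000)(1 − 0.751000) = 0.996279
Series (F and G): 0.920000 × 0.750000 = 0.690000
Parallel (E and [0.690000]): 1 − (1 − 0.980000)(1 − 0.690000) = 0.993800
Series ([0.996279] and [0.993800]): 0.996279 × 0.993800 = 0.9901

0.9901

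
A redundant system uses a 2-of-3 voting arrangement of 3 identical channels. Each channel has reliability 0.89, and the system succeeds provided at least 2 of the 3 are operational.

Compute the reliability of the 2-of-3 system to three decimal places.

0.966

R = Σ_{i=2}^{3} C(3,i) p^i (1−p)^{3−i} with p = 0.89
C(3,2)·0.89^2·0.11^1 = 0.26139
C(3,3)·0.89^3·0.11^0 = 0.70497
Sum = 0.966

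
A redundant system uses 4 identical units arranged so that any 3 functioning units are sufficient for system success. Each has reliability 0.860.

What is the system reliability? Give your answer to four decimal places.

0.9032

R = Σ_{i=3}^{4} C(4,i) p^i (1−p)^{4−i} with p = 0.860
C(4,3)·0.860^3·0.140^1 = 0.356191
C(4,4)·0.860^4·0.140^0 = 0.547008
Sum = 0.9032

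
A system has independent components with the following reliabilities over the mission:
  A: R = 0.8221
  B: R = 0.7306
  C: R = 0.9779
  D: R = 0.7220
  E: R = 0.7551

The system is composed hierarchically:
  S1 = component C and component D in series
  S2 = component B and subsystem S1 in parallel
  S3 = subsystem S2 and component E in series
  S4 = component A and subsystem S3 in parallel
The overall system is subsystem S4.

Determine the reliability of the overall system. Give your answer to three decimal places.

Series (C and D): 0.97790 × 0.72200 = 0.70604
Parallel (B and [0.70604]): 1 − (1 − 0.73060)(1 − 0.70604) = 0.92081
Series ([0.92081] and E): 0.92081 × 0.75510 = 0.69530
Parallel (A and [0.69530]): 1 − (1 − 0.82210)(1 − 0.69530) = 0.946

0.946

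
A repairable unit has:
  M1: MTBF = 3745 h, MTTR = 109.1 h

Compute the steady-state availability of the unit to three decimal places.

A(M1) = MTBF/(MTBF+MTTR) = 3745/(3745+109.1) = 0.972

0.972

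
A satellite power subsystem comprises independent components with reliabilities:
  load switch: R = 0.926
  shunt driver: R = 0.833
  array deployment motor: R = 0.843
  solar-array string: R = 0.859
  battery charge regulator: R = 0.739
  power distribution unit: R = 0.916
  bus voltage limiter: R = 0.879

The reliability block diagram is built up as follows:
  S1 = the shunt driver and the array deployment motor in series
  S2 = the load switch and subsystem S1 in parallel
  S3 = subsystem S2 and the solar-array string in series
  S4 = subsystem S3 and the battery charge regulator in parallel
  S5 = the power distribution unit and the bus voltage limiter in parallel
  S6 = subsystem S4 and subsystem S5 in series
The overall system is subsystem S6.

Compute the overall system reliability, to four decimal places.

Series (shunt driver and array deployment motor): 0.833000 × 0.843000 = 0.702219
Parallel (load switch and [0.702219]): 1 − (1 − 0.926000)(1 − 0.702219) = 0.977964
Series ([0.977964] and solar-array string): 0.977964 × 0.859000 = 0.840071
Parallel ([0.840071] and battery charge regulator): 1 − (1 − 0.840071)(1 − 0.739000) = 0.958259
Parallel (power distribution unit and bus voltage limiter): 1 − (1 − 0.916000)(1 − 0.879000) = 0.989836
Series ([0.958259] and [0.989836]): 0.958259 × 0.989836 = 0.9485

0.9485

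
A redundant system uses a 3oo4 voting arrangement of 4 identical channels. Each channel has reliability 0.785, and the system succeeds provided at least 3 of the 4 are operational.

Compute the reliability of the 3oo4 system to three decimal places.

0.796

R = Σ_{i=3}^{4} C(4,i) p^i (1−p)^{4−i} with p = 0.785
C(4,3)·0.785^3·0.215^1 = 0.41601
C(4,4)·0.785^4·0.215^0 = 0.37973
Sum = 0.796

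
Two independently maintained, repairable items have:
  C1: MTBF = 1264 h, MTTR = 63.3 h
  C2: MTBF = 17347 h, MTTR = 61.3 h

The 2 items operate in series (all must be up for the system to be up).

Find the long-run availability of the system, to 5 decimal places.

A(C1) = MTBF/(MTBF+MTTR) = 1264/(1264+63.3) = 0.952309
A(C2) = MTBF/(MTBF+MTTR) = 17347/(17347+61.3) = 0.996479
Series availability: 0.952309 × 0.996479 = 0.94896

0.94896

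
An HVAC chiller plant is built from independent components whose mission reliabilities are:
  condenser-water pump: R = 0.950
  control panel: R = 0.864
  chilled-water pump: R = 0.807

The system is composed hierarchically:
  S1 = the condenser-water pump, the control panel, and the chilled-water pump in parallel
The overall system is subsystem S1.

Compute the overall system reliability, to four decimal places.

0.9987

Parallel (condenser-water pump, control panel, and chilled-water pump): 1 − (1 − 0.950000)(1 − 0.864000)(1 − 0.807000) = 0.9987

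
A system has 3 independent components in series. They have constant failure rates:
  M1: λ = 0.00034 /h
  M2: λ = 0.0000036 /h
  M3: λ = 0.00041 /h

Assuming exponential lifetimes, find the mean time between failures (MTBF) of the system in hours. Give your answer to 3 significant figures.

Series of exponential components: λ_sys = Σ λ_i
λ_sys = 0.00034 + 0.0000036 + 0.00041 = 7.5360e-04 /h
MTBF = 1 / λ_sys = 1330 h

1330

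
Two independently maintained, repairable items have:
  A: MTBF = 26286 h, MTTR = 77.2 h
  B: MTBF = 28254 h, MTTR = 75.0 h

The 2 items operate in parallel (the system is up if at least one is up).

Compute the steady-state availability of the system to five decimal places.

0.99999

A(A) = MTBF/(MTBF+MTTR) = 26286/(26286+77.2) = 0.997072
A(B) = MTBF/(MTBF+MTTR) = 28254/(28254+75.0) = 0.997353
Parallel availability: 1 − (1 − 0.997072)(1 − 0.997353) = 0.99999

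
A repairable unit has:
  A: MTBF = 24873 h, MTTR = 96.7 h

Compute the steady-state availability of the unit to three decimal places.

0.996

A(A) = MTBF/(MTBF+MTTR) = 24873/(24873+96.7) = 0.996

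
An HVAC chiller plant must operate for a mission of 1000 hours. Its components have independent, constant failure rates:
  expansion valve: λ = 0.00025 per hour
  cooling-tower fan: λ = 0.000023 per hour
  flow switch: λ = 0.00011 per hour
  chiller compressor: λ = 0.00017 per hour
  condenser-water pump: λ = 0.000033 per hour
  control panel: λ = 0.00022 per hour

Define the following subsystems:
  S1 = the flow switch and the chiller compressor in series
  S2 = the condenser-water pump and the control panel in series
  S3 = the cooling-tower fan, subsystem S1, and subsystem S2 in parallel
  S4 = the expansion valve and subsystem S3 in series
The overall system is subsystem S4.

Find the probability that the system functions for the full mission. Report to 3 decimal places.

0.778

R(expansion valve) = exp(−0.00025 × 1000) = 0.77880
R(cooling-tower fan) = exp(−0.000023 × 1000) = 0.97726
R(flow switch) = exp(−0.00011 × 1000) = 0.89583
R(chiller compressor) = exp(−0.00017 × 1000) = 0.84366
R(condenser-water pump) = exp(−0.000033 × 1000) = 0.96754
R(control panel) = exp(−0.00022 × 1000) = 0.80252
Series (flow switch and chiller compressor): 0.89583 × 0.84366 = 0.75578
Series (condenser-water pump and control panel): 0.96754 × 0.80252 = 0.77647
Parallel (cooling-tower fan, [0.75578], and [0.77647]): 1 − (1 − 0.97726)(1 − 0.75578)(1 − 0.77647) = 0.99876
Series (expansion valve and [0.99876]): 0.77880 × 0.99876 = 0.778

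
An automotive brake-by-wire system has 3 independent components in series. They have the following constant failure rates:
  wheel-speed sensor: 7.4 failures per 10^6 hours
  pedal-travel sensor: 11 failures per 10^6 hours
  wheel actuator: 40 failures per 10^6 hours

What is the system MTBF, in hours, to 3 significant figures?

Series of exponential components: λ_sys = Σ λ_i
λ_sys = 0.0000074 + 0.000011 + 0.000040 = 5.8400e-05 /h
MTBF = 1 / λ_sys = 17100 h

17100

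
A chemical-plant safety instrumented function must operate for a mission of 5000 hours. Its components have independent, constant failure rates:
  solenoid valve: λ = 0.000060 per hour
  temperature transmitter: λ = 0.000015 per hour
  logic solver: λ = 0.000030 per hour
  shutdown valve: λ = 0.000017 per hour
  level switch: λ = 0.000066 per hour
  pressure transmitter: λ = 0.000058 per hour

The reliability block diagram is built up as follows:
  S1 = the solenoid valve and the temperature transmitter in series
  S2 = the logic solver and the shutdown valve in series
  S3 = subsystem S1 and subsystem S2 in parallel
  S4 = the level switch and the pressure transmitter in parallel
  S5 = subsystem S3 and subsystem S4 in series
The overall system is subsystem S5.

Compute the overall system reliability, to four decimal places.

0.8684

R(solenoid valve) = exp(−0.000060 × 5000) = 0.740818
R(temperature transmitter) = exp(−0.000015 × 5000) = 0.927743
R(logic solver) = exp(−0.000030 × 5000) = 0.860708
R(shutdown valve) = exp(−0.000017 × 5000) = 0.918512
R(level switch) = exp(−0.000066 × 5000) = 0.718924
R(pressure transmitter) = exp(−0.000058 × 5000) = 0.748264
Series (solenoid valve and temperature transmitter): 0.740818 × 0.927743 = 0.687289
Series (logic solver and shutdown valve): 0.860708 × 0.918512 = 0.790571
Parallel ([0.687289] and [0.790571]): 1 − (1 − 0.687289)(1 − 0.790571) = 0.934509
Parallel (level switch and pressure transmitter): 1 − (1 − 0.718924)(1 − 0.748264) = 0.929243
Series ([0.934509] and [0.929243]): 0.934509 × 0.929243 = 0.8684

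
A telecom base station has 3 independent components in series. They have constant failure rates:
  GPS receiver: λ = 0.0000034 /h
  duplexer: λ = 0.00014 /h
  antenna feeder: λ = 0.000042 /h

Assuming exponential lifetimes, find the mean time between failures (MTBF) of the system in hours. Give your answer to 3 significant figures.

Series of exponential components: λ_sys = Σ λ_i
λ_sys = 0.0000034 + 0.00014 + 0.000042 = 1.8540e-04 /h
MTBF = 1 / λ_sys = 5390 h

5390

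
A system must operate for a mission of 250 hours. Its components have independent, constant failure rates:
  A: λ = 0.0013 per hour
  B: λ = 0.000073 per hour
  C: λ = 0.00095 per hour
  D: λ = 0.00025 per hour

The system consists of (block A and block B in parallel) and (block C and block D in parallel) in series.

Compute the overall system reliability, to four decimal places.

R(A) = exp(−0.0013 × 250) = 0.722527
R(B) = exp(−0.000073 × 250) = 0.981916
R(C) = exp(−0.00095 × 250) = 0.788597
R(D) = exp(−0.00025 × 250) = 0.939413
Parallel (A and B): 1 − (1 − 0.722527)(1 − 0.981916) = 0.994982
Parallel (C and D): 1 − (1 − 0.788597)(1 − 0.939413) = 0.987192
Series ([0.994982] and [0.987192]): 0.994982 × 0.987192 = 0.9822

0.9822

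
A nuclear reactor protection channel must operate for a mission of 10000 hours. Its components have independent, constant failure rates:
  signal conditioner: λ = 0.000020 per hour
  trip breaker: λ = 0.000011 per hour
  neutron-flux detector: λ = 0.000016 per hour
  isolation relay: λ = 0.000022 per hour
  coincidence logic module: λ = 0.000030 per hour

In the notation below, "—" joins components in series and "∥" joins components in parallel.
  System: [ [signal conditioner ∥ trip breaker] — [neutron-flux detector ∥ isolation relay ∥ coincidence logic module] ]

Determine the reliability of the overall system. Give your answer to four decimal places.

R(signal conditioner) = exp(−0.000020 × 10000) = 0.818731
R(trip breaker) = exp(−0.000011 × 10000) = 0.895834
R(neutron-flux detector) = exp(−0.000016 × 10000) = 0.852144
R(isolation relay) = exp(−0.000022 × 10000) = 0.802519
R(coincidence logic module) = exp(−0.000030 × 10000) = 0.740818
Parallel (signal conditioner and trip breaker): 1 − (1 − 0.818731)(1 − 0.895834) = 0.981118
Parallel (neutron-flux detector, isolation relay, and coincidence logic module): 1 − (1 − 0.852144)(1 − 0.802519)(1 − 0.740818) = 0.992432
Series ([0.981118] and [0.992432]): 0.981118 × 0.992432 = 0.9737

0.9737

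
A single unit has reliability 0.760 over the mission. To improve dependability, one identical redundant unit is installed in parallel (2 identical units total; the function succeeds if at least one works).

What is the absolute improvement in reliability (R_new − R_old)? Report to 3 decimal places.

0.182

R_before = 0.760
R_after = 1 − (1 − 0.760)^2 = 0.942
ΔR = 0.942 − 0.760 = 0.182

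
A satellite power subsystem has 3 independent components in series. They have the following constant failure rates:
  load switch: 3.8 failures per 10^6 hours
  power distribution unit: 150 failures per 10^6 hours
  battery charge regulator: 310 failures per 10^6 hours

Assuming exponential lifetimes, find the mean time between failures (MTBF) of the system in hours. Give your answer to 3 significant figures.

Series of exponential components: λ_sys = Σ λ_i
λ_sys = 0.0000038 + 0.00015 + 0.00031 = 4.6380e-04 /h
MTBF = 1 / λ_sys = 2160 h

2160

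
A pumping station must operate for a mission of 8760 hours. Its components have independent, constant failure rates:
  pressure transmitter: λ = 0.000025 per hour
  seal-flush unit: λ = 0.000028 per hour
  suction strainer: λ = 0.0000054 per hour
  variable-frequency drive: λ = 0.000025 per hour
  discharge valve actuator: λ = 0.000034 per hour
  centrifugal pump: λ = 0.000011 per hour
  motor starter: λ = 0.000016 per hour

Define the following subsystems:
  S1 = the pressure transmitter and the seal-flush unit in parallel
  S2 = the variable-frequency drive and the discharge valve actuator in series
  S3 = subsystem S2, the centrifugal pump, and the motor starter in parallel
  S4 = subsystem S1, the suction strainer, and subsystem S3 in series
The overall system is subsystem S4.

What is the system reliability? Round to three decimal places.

0.909

R(pressure transmitter) = exp(−0.000025 × 8760) = 0.80332
R(seal-flush unit) = exp(−0.000028 × 8760) = 0.78249
R(suction strainer) = exp(−0.0000054 × 8760) = 0.95380
R(variable-frequency drive) = exp(−0.000025 × 8760) = 0.80332
R(discharge valve actuator) = exp(−0.000034 × 8760) = 0.74242
R(centrifugal pump) = exp(−0.000011 × 8760) = 0.90814
R(motor starter) = exp(−0.000016 × 8760) = 0.86922
Parallel (pressure transmitter and seal-flush unit): 1 − (1 − 0.80332)(1 − 0.78249) = 0.95722
Series (variable-frequency drive and discharge valve actuator): 0.80332 × 0.74242 = 0.59640
Parallel ([0.59640], centrifugal pump, and motor starter): 1 − (1 − 0.59640)(1 − 0.90814)(1 − 0.86922) = 0.99515
Series ([0.95722], suction strainer, and [0.99515]): 0.95722 × 0.95380 × 0.99515 = 0.909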